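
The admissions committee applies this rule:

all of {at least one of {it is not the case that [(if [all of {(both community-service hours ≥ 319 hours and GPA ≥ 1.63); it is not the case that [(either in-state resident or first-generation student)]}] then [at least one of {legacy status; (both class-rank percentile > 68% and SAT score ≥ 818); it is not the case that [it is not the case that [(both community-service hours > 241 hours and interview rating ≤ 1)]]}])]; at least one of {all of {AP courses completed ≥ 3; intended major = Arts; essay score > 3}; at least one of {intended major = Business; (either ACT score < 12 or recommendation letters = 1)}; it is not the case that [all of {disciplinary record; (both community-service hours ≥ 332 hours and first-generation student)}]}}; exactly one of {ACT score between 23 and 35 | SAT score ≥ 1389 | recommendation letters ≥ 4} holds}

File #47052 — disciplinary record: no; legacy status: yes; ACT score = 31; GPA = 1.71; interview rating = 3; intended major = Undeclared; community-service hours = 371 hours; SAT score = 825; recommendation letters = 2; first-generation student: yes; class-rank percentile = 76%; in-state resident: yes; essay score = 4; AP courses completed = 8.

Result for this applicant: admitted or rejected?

Admitted

Atomic conditions:
  community-service hours ≥ 319 hours: 371 ≥ 319 is true
  GPA ≥ 1.63: 1.71 ≥ 1.63 is true
  in-state resident: yes → true
  first-generation student: yes → true
  legacy status: yes → true
  class-rank percentile > 68%: 76 > 68 is true
  SAT score ≥ 818: 825 ≥ 818 is true
  community-service hours > 241 hours: 371 > 241 is true
  interview rating ≤ 1: 3 ≤ 1 is false
  AP courses completed ≥ 3: 8 ≥ 3 is true
  intended major = Arts: Undeclared == Arts is false
  essay score > 3: 4 > 3 is true
  intended major = Business: Undeclared == Business is false
  ACT score < 12: 31 < 12 is false
  recommendation letters = 1: 2 == 1 is false
  disciplinary record: no → false
  community-service hours ≥ 332 hours: 371 ≥ 332 is true
  ACT score between 23 and 35: 31 in [23, 35] is true
  SAT score ≥ 1389: 825 ≥ 1389 is false
  recommendation letters ≥ 4: 2 ≥ 4 is false
Combine:
[1.1.1.1.1] true AND true = true
[1.1.1.1.2.1] true OR true = true
[1.1.1.1.2] NOT true = false
[1.1.1.1] true AND false = false
[1.1.1.2.2] true AND true = true
[1.1.1.2.3.1.1] true AND false = false
[1.1.1.2.3.1] NOT false = true
[1.1.1.2.3] NOT true = false
[1.1.1.2] true OR true OR false = true
[1.1.1] false → true (antecedent false ⇒ implication holds) = true
[1.1] NOT true = false
[1.2.1] true AND false AND true = false
[1.2.2.2] false OR false = false
[1.2.2] false OR false = false
[1.2.3.1.2] true AND true = true
[1.2.3.1] false AND true = false
[1.2.3] NOT false = true
[1.2] false OR false OR true = true
[1] false OR true = true
[2] exactly-one(true, false, false) = true
[root] true AND true = true
Overall: true → admitted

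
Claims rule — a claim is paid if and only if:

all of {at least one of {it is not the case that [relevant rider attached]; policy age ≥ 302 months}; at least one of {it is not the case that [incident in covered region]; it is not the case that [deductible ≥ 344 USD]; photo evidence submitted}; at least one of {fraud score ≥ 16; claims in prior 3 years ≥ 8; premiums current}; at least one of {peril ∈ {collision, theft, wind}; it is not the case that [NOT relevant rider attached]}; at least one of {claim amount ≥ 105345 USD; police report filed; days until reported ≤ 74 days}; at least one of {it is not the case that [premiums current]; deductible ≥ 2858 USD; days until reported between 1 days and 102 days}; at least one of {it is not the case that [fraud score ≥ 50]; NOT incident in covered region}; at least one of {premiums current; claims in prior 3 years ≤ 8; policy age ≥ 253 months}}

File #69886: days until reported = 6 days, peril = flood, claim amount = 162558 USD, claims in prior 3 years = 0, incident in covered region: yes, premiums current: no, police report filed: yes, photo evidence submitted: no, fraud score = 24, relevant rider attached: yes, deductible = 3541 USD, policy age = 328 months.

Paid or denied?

Atomic conditions:
  relevant rider attached: yes → true
  policy age ≥ 302 months: 328 ≥ 302 is true
  incident in covered region: yes → true
  deductible ≥ 344 USD: 3541 ≥ 344 is true
  photo evidence submitted: no → false
  fraud score ≥ 16: 24 ≥ 16 is true
  claims in prior 3 years ≥ 8: 0 ≥ 8 is false
  premiums current: no → false
  peril ∈ {collision, theft, wind}: flood is not in the set → false
  NOT relevant rider attached: yes → false
  claim amount ≥ 105345 USD: 162558 ≥ 105345 is true
  police report filed: yes → true
  days until reported ≤ 74 days: 6 ≤ 74 is true
  deductible ≥ 2858 USD: 3541 ≥ 2858 is true
  days until reported between 1 days and 102 days: 6 in [1, 102] is true
  fraud score ≥ 50: 24 ≥ 50 is false
  NOT incident in covered region: yes → false
  claims in prior 3 years ≤ 8: 0 ≤ 8 is true
  policy age ≥ 253 months: 328 ≥ 253 is true
Combine:
[1.1] NOT true = false
[1] false OR true = true
[2.1] NOT true = false
[2.2] NOT true = false
[2] false OR false OR false = false
[3] true OR false OR false = true
[4.2] NOT false = true
[4] false OR true = true
[5] true OR true OR true = true
[6.1] NOT false = true
[6] true OR true OR true = true
[7.1] NOT false = true
[7] true OR false = true
[8] false OR true OR true = true
[root] true AND false AND true AND true AND true AND true AND true AND true = false
Overall: false → denied

Denied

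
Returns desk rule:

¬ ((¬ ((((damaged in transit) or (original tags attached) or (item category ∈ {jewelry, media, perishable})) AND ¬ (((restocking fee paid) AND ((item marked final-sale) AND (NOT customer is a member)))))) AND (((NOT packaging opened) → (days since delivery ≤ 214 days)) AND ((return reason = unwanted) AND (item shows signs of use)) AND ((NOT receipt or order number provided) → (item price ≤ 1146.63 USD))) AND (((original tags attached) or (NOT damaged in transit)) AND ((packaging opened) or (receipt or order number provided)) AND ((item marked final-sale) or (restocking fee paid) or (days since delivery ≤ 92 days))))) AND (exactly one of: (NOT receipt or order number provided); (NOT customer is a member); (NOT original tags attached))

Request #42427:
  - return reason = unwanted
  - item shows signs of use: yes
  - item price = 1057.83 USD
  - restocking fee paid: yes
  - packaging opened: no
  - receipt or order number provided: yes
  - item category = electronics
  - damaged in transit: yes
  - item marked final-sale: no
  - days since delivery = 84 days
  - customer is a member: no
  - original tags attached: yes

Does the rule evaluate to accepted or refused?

Atomic conditions:
  damaged in transit: yes → true
  original tags attached: yes → true
  item category ∈ {jewelry, media, perishable}: electronics is not in the set → false
  restocking fee paid: yes → true
  item marked final-sale: no → false
  NOT customer is a member: no → true
  NOT packaging opened: no → true
  days since delivery ≤ 214 days: 84 ≤ 214 is true
  return reason = unwanted: unwanted == unwanted is true
  item shows signs of use: yes → true
  NOT receipt or order number provided: yes → false
  item price ≤ 1146.63 USD: 1057.83 ≤ 1146.63 is true
  NOT damaged in transit: yes → false
  packaging opened: no → false
  receipt or order number provided: yes → true
  days since delivery ≤ 92 days: 84 ≤ 92 is true
  NOT original tags attached: yes → false
Combine:
[1.1.1.1.1] true OR true OR false = true
[1.1.1.1.2.1.2] false AND true = false
[1.1.1.1.2.1] true AND false = false
[1.1.1.1.2] NOT false = true
[1.1.1.1] true AND true = true
[1.1.1] NOT true = false
[1.1.2.1] true → true = true
[1.1.2.2] true AND true = true
[1.1.2.3] false → true (antecedent false ⇒ implication holds) = true
[1.1.2] true AND true AND true = true
[1.1.3.1] true OR false = true
[1.1.3.2] false OR true = true
[1.1.3.3] false OR true OR true = true
[1.1.3] true AND true AND true = true
[1.1] false AND true AND true = false
[1] NOT false = true
[2] exactly-one(false, true, false) = true
[root] true AND true = true
Overall: true → accepted

Accepted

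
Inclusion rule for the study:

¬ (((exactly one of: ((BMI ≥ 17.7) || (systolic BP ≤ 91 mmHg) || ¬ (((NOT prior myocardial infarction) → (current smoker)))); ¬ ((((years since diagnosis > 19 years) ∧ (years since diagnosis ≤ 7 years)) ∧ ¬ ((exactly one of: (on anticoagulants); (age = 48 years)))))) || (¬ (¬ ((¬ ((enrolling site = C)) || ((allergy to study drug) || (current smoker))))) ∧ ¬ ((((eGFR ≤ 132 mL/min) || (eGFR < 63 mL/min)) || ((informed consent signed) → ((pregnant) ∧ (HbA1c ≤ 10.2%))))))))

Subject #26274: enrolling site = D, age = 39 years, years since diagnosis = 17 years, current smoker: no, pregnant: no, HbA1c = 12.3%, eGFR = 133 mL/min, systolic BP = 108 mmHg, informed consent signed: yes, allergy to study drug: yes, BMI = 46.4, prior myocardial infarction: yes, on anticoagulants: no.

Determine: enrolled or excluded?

Atomic conditions:
  BMI ≥ 17.7: 46.4 ≥ 17.7 is true
  systolic BP ≤ 91 mmHg: 108 ≤ 91 is false
  NOT prior myocardial infarction: yes → false
  current smoker: no → false
  years since diagnosis > 19 years: 17 > 19 is false
  years since diagnosis ≤ 7 years: 17 ≤ 7 is false
  on anticoagulants: no → false
  age = 48 years: 39 == 48 is false
  enrolling site = C: D == C is false
  allergy to study drug: yes → true
  eGFR ≤ 132 mL/min: 133 ≤ 132 is false
  eGFR < 63 mL/min: 133 < 63 is false
  informed consent signed: yes → true
  pregnant: no → false
  HbA1c ≤ 10.2%: 12.3 ≤ 10.2 is false
Combine:
[1.1.1.3.1] false → false (antecedent false ⇒ implication holds) = true
[1.1.1.3] NOT true = false
[1.1.1] true OR false OR false = true
[1.1.2.1.1] false AND false = false
[1.1.2.1.2.1] exactly-one(false, false) = false
[1.1.2.1.2] NOT false = true
[1.1.2.1] false AND true = false
[1.1.2] NOT false = true
[1.1] exactly-one(true, true) = false
[1.2.1.1.1.1] NOT false = true
[1.2.1.1.1.2] true OR false = true
[1.2.1.1.1] true OR true = true
[1.2.1.1] NOT true = false
[1.2.1] NOT false = true
[1.2.2.1.1] false OR false = false
[1.2.2.1.2.2] false AND false = false
[1.2.2.1.2] true → false = false
[1.2.2.1] false OR false = false
[1.2.2] NOT false = true
[1.2] true AND true = true
[1] false OR true = true
[root] NOT true = false
Overall: false → excluded

Excluded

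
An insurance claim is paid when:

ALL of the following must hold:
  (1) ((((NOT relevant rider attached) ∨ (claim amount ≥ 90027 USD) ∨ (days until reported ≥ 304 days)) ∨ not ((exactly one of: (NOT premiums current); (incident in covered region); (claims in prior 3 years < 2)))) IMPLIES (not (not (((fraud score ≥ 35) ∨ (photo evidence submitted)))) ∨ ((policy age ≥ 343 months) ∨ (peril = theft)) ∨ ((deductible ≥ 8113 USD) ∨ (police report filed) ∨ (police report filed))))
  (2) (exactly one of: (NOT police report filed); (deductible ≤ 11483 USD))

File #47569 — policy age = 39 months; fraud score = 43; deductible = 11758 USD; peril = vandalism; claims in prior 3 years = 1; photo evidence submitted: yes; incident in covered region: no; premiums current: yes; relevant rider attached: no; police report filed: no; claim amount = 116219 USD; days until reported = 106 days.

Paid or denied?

Paid

Atomic conditions:
  NOT relevant rider attached: no → true
  claim amount ≥ 90027 USD: 116219 ≥ 90027 is true
  days until reported ≥ 304 days: 106 ≥ 304 is false
  NOT premiums current: yes → false
  incident in covered region: no → false
  claims in prior 3 years < 2: 1 < 2 is true
  fraud score ≥ 35: 43 ≥ 35 is true
  photo evidence submitted: yes → true
  policy age ≥ 343 months: 39 ≥ 343 is false
  peril = theft: vandalism == theft is false
  deductible ≥ 8113 USD: 11758 ≥ 8113 is true
  police report filed: no → false
  NOT police report filed: no → true
  deductible ≤ 11483 USD: 11758 ≤ 11483 is false
Combine:
[1.1.1] true OR true OR false = true
[1.1.2.1] exactly-one(false, false, true) = true
[1.1.2] NOT true = false
[1.1] true OR false = true
[1.2.1.1.1] true OR true = true
[1.2.1.1] NOT true = false
[1.2.1] NOT false = true
[1.2.2] false OR false = false
[1.2.3] true OR false OR false = true
[1.2] true OR false OR true = true
[1] true → true = true
[2] exactly-one(true, false) = true
[root] true AND true = true
Overall: true → paid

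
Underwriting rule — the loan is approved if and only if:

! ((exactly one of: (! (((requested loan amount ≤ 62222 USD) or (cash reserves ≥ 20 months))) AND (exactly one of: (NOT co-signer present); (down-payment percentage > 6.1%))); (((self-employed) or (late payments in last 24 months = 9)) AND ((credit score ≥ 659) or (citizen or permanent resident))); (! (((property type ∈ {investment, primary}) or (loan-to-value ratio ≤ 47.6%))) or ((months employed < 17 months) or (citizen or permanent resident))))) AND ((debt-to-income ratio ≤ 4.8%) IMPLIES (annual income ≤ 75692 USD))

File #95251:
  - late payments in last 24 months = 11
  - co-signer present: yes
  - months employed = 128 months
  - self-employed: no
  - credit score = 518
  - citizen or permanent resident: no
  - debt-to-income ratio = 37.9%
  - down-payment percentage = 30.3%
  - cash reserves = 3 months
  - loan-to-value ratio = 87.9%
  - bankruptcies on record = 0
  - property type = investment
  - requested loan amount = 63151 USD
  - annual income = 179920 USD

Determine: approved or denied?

Denied

Atomic conditions:
  requested loan amount ≤ 62222 USD: 63151 ≤ 62222 is false
  cash reserves ≥ 20 months: 3 ≥ 20 is false
  NOT co-signer present: yes → false
  down-payment percentage > 6.1%: 30.3 > 6.1 is true
  self-employed: no → false
  late payments in last 24 months = 9: 11 == 9 is false
  credit score ≥ 659: 518 ≥ 659 is false
  citizen or permanent resident: no → false
  property type ∈ {investment, primary}: investment is in the set → true
  loan-to-value ratio ≤ 47.6%: 87.9 ≤ 47.6 is false
  months employed < 17 months: 128 < 17 is false
  debt-to-income ratio ≤ 4.8%: 37.9 ≤ 4.8 is false
  annual income ≤ 75692 USD: 179920 ≤ 75692 is false
Combine:
[1.1.1.1.1] false OR false = false
[1.1.1.1] NOT false = true
[1.1.1.2] exactly-one(false, true) = true
[1.1.1] true AND true = true
[1.1.2.1] false OR false = false
[1.1.2.2] false OR false = false
[1.1.2] false AND false = false
[1.1.3.1.1] true OR false = true
[1.1.3.1] NOT true = false
[1.1.3.2] false OR false = false
[1.1.3] false OR false = false
[1.1] exactly-one(true, false, false) = true
[1] NOT true = false
[2] false → false (antecedent false ⇒ implication holds) = true
[root] false AND true = false
Overall: false → denied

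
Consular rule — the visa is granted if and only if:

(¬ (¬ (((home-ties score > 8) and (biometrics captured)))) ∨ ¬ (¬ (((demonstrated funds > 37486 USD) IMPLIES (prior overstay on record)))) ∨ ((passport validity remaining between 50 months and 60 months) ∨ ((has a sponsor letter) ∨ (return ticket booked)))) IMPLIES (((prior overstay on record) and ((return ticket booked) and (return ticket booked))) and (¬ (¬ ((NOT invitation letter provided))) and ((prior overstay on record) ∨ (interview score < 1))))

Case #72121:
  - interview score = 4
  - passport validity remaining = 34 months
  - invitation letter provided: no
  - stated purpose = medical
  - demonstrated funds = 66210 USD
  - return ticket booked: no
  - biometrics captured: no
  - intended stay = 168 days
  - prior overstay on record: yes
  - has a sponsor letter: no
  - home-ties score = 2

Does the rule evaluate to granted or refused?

Refused

Atomic conditions:
  home-ties score > 8: 2 > 8 is false
  biometrics captured: no → false
  demonstrated funds > 37486 USD: 66210 > 37486 is true
  prior overstay on record: yes → true
  passport validity remaining between 50 months and 60 months: 34 in [50, 60] is false
  has a sponsor letter: no → false
  return ticket booked: no → false
  NOT invitation letter provided: no → true
  interview score < 1: 4 < 1 is false
Combine:
[1.1.1.1] false AND false = false
[1.1.1] NOT false = true
[1.1] NOT true = false
[1.2.1.1] true → true = true
[1.2.1] NOT true = false
[1.2] NOT false = true
[1.3.2] false OR false = false
[1.3] false OR false = false
[1] false OR true OR false = true
[2.1.2] false AND false = false
[2.1] true AND false = false
[2.2.1.1] NOT true = false
[2.2.1] NOT false = true
[2.2.2] true OR false = true
[2.2] true AND true = true
[2] false AND true = false
[root] true → false = false
Overall: false → refused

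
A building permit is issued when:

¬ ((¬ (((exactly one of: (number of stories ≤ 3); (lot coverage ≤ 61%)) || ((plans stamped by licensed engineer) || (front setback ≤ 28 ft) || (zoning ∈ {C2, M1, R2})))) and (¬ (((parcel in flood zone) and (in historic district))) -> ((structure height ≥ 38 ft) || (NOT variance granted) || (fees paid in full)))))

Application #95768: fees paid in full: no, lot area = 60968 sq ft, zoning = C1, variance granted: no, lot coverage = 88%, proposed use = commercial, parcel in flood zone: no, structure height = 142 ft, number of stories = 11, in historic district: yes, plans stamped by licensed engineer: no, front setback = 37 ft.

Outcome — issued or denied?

Denied

Atomic conditions:
  number of stories ≤ 3: 11 ≤ 3 is false
  lot coverage ≤ 61%: 88 ≤ 61 is false
  plans stamped by licensed engineer: no → false
  front setback ≤ 28 ft: 37 ≤ 28 is false
  zoning ∈ {C2, M1, R2}: C1 is not in the set → false
  parcel in flood zone: no → false
  in historic district: yes → true
  structure height ≥ 38 ft: 142 ≥ 38 is true
  NOT variance granted: no → true
  fees paid in full: no → false
Combine:
[1.1.1.1] exactly-one(false, false) = false
[1.1.1.2] false OR false OR false = false
[1.1.1] false OR false = false
[1.1] NOT false = true
[1.2.1.1] false AND true = false
[1.2.1] NOT false = true
[1.2.2] true OR true OR false = true
[1.2] true → true = true
[1] true AND true = true
[root] NOT true = false
Overall: false → denied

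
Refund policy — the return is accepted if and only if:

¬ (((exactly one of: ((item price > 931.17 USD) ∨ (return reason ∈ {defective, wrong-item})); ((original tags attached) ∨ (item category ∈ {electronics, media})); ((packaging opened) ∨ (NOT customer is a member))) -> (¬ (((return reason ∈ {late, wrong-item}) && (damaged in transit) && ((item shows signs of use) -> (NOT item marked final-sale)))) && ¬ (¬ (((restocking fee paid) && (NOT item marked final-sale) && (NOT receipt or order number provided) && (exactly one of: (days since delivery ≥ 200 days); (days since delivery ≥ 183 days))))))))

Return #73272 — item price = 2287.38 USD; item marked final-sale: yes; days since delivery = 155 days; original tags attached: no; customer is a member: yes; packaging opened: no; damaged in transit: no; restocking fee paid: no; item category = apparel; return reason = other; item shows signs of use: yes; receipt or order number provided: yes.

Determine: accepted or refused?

Atomic conditions:
  item price > 931.17 USD: 2287.38 > 931.17 is true
  return reason ∈ {defective, wrong-item}: other is not in the set → false
  original tags attached: no → false
  item category ∈ {electronics, media}: apparel is not in the set → false
  packaging opened: no → false
  NOT customer is a member: yes → false
  return reason ∈ {late, wrong-item}: other is not in the set → false
  damaged in transit: no → false
  item shows signs of use: yes → true
  NOT item marked final-sale: yes → false
  restocking fee paid: no → false
  NOT receipt or order number provided: yes → false
  days since delivery ≥ 200 days: 155 ≥ 200 is false
  days since delivery ≥ 183 days: 155 ≥ 183 is false
Combine:
[1.1.1] true OR false = true
[1.1.2] false OR false = false
[1.1.3] false OR false = false
[1.1] exactly-one(true, false, false) = true
[1.2.1.1.3] true → false = false
[1.2.1.1] false AND false AND false = false
[1.2.1] NOT false = true
[1.2.2.1.1.4] exactly-one(false, false) = false
[1.2.2.1.1] false AND false AND false AND false = false
[1.2.2.1] NOT false = true
[1.2.2] NOT true = false
[1.2] true AND false = false
[1] true → false = false
[root] NOT false = true
Overall: true → accepted

Accepted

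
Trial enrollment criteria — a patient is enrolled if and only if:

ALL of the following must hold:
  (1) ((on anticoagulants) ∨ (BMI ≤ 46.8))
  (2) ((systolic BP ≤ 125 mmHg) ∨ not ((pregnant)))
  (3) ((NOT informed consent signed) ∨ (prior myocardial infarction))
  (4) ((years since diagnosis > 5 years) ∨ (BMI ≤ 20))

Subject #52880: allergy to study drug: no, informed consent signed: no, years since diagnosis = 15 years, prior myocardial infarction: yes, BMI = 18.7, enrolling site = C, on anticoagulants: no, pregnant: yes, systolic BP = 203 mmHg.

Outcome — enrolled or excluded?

Atomic conditions:
  on anticoagulants: no → false
  BMI ≤ 46.8: 18.7 ≤ 46.8 is true
  systolic BP ≤ 125 mmHg: 203 ≤ 125 is false
  pregnant: yes → true
  NOT informed consent signed: no → true
  prior myocardial infarction: yes → true
  years since diagnosis > 5 years: 15 > 5 is true
  BMI ≤ 20: 18.7 ≤ 20 is true
Combine:
[1] false OR true = true
[2.2] NOT true = false
[2] false OR false = false
[3] true OR true = true
[4] true OR true = true
[root] true AND false AND true AND true = false
Overall: false → excluded

Excluded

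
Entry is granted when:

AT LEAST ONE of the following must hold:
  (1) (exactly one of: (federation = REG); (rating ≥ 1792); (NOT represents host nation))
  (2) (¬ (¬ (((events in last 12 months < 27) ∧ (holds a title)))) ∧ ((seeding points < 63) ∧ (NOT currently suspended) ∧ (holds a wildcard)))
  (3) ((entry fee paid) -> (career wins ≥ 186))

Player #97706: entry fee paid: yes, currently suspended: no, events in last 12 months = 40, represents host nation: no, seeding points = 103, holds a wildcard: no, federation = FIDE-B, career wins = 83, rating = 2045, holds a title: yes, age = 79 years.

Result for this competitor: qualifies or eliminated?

Eliminated

Atomic conditions:
  federation = REG: FIDE-B == REG is false
  rating ≥ 1792: 2045 ≥ 1792 is true
  NOT represents host nation: no → true
  events in last 12 months < 27: 40 < 27 is false
  holds a title: yes → true
  seeding points < 63: 103 < 63 is false
  NOT currently suspended: no → true
  holds a wildcard: no → false
  entry fee paid: yes → true
  career wins ≥ 186: 83 ≥ 186 is false
Combine:
[1] exactly-one(false, true, true) = false
[2.1.1.1] false AND true = false
[2.1.1] NOT false = true
[2.1] NOT true = false
[2.2] false AND true AND false = false
[2] false AND false = false
[3] true → false = false
[root] false OR false OR false = false
Overall: false → eliminated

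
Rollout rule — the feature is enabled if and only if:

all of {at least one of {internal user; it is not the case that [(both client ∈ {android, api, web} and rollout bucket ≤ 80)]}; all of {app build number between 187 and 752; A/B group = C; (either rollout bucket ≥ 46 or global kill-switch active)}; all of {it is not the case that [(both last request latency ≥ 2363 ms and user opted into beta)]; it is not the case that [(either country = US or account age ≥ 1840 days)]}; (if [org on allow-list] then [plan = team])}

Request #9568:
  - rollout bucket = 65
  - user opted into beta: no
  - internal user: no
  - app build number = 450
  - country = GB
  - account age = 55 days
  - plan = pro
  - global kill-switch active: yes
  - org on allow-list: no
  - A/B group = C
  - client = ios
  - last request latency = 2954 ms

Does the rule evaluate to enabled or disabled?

Atomic conditions:
  internal user: no → false
  client ∈ {android, api, web}: ios is not in the set → false
  rollout bucket ≤ 80: 65 ≤ 80 is true
  app build number between 187 and 752: 450 in [187, 752] is true
  A/B group = C: C == C is true
  rollout bucket ≥ 46: 65 ≥ 46 is true
  global kill-switch active: yes → true
  last request latency ≥ 2363 ms: 2954 ≥ 2363 is true
  user opted into beta: no → false
  country = US: GB == US is false
  account age ≥ 1840 days: 55 ≥ 1840 is false
  org on allow-list: no → false
  plan = team: pro == team is false
Combine:
[1.2.1] false AND true = false
[1.2] NOT false = true
[1] false OR true = true
[2.3] true OR true = true
[2] true AND true AND true = true
[3.1.1] true AND false = false
[3.1] NOT false = true
[3.2.1] false OR false = false
[3.2] NOT false = true
[3] true AND true = true
[4] false → false (antecedent false ⇒ implication holds) = true
[root] true AND true AND true AND true = true
Overall: true → enabled

Enabled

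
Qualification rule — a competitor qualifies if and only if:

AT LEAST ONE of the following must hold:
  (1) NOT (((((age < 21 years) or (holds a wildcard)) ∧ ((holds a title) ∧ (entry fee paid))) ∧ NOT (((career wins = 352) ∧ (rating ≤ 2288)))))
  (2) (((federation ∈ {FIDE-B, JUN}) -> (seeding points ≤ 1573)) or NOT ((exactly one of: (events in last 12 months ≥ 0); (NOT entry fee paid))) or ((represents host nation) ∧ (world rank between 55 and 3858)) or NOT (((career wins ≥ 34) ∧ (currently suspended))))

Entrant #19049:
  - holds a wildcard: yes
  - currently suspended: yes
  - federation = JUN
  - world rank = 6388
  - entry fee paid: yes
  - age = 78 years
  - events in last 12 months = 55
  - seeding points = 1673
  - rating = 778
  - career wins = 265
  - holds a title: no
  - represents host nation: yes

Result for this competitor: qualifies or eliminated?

Qualifies

Atomic conditions:
  age < 21 years: 78 < 21 is false
  holds a wildcard: yes → true
  holds a title: no → false
  entry fee paid: yes → true
  career wins = 352: 265 == 352 is false
  rating ≤ 2288: 778 ≤ 2288 is true
  federation ∈ {FIDE-B, JUN}: JUN is in the set → true
  seeding points ≤ 1573: 1673 ≤ 1573 is false
  events in last 12 months ≥ 0: 55 ≥ 0 is true
  NOT entry fee paid: yes → false
  represents host nation: yes → true
  world rank between 55 and 3858: 6388 in [55, 3858] is false
  career wins ≥ 34: 265 ≥ 34 is true
  currently suspended: yes → true
Combine:
[1.1.1.1] false OR true = true
[1.1.1.2] false AND true = false
[1.1.1] true AND false = false
[1.1.2.1] false AND true = false
[1.1.2] NOT false = true
[1.1] false AND true = false
[1] NOT false = true
[2.1] true → false = false
[2.2.1] exactly-one(true, false) = true
[2.2] NOT true = false
[2.3] true AND false = false
[2.4.1] true AND true = true
[2.4] NOT true = false
[2] false OR false OR false OR false = false
[root] true OR false = true
Overall: true → qualifies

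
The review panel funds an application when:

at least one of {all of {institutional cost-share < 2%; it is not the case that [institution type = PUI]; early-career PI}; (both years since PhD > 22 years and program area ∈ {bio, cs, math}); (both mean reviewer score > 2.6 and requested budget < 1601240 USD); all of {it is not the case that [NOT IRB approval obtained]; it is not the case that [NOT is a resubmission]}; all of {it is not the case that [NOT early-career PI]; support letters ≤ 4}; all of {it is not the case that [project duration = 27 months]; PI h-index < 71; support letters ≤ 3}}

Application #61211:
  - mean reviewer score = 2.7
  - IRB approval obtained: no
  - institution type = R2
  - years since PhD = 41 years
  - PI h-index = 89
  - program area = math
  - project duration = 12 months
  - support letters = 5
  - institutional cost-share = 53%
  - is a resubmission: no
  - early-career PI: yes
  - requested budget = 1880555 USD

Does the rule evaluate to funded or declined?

Atomic conditions:
  institutional cost-share < 2%: 53 < 2 is false
  institution type = PUI: R2 == PUI is false
  early-career PI: yes → true
  years since PhD > 22 years: 41 > 22 is true
  program area ∈ {bio, cs, math}: math is in the set → true
  mean reviewer score > 2.6: 2.7 > 2.6 is true
  requested budget < 1601240 USD: 1880555 < 1601240 is false
  NOT IRB approval obtained: no → true
  NOT is a resubmission: no → true
  NOT early-career PI: yes → false
  support letters ≤ 4: 5 ≤ 4 is false
  project duration = 27 months: 12 == 27 is false
  PI h-index < 71: 89 < 71 is false
  support letters ≤ 3: 5 ≤ 3 is false
Combine:
[1.2] NOT false = true
[1] false AND true AND true = false
[2] true AND true = true
[3] true AND false = false
[4.1] NOT true = false
[4.2] NOT true = false
[4] false AND false = false
[5.1] NOT false = true
[5] true AND false = false
[6.1] NOT false = true
[6] true AND false AND false = false
[root] false OR true OR false OR false OR false OR false = true
Overall: true → funded

Funded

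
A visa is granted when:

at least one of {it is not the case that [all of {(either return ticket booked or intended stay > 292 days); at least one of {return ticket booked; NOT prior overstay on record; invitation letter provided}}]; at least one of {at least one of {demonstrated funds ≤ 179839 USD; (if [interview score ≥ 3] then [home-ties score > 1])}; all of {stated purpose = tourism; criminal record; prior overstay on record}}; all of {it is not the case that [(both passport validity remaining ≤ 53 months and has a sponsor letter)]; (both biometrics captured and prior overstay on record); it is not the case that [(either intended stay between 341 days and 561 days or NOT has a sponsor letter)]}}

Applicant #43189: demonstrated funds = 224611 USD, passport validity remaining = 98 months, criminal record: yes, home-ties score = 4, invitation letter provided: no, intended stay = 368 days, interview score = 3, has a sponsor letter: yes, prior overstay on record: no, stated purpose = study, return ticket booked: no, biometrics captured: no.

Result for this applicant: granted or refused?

Atomic conditions:
  return ticket booked: no → false
  intended stay > 292 days: 368 > 292 is true
  NOT prior overstay on record: no → true
  invitation letter provided: no → false
  demonstrated funds ≤ 179839 USD: 224611 ≤ 179839 is false
  interview score ≥ 3: 3 ≥ 3 is true
  home-ties score > 1: 4 > 1 is true
  stated purpose = tourism: study == tourism is false
  criminal record: yes → true
  prior overstay on record: no → false
  passport validity remaining ≤ 53 months: 98 ≤ 53 is false
  has a sponsor letter: yes → true
  biometrics captured: no → false
  intended stay between 341 days and 561 days: 368 in [341, 561] is true
  NOT has a sponsor letter: yes → false
Combine:
[1.1.1] false OR true = true
[1.1.2] false OR true OR false = true
[1.1] true AND true = true
[1] NOT true = false
[2.1.2] true → true = true
[2.1] false OR true = true
[2.2] false AND true AND false = false
[2] true OR false = true
[3.1.1] false AND true = false
[3.1] NOT false = true
[3.2] false AND false = false
[3.3.1] true OR false = true
[3.3] NOT true = false
[3] true AND false AND false = false
[root] false OR true OR false = true
Overall: true → granted

Granted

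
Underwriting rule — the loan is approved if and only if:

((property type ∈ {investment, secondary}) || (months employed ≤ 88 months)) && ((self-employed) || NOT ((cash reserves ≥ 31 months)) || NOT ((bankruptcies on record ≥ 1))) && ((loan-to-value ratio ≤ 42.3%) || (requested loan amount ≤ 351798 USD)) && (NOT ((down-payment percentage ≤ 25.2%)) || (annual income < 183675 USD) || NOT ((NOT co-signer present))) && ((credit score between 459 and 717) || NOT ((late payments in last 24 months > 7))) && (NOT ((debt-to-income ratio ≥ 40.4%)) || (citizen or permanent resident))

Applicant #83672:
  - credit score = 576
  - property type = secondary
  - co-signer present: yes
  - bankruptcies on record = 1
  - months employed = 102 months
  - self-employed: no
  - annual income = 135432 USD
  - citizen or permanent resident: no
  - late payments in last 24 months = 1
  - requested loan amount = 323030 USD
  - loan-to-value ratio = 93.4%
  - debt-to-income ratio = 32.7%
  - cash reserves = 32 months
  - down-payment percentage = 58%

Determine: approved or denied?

Atomic conditions:
  property type ∈ {investment, secondary}: secondary is in the set → true
  months employed ≤ 88 months: 102 ≤ 88 is false
  self-employed: no → false
  cash reserves ≥ 31 months: 32 ≥ 31 is true
  bankruptcies on record ≥ 1: 1 ≥ 1 is true
  loan-to-value ratio ≤ 42.3%: 93.4 ≤ 42.3 is false
  requested loan amount ≤ 351798 USD: 323030 ≤ 351798 is true
  down-payment percentage ≤ 25.2%: 58 ≤ 25.2 is false
  annual income < 183675 USD: 135432 < 183675 is true
  NOT co-signer present: yes → false
  credit score between 459 and 717: 576 in [459, 717] is true
  late payments in last 24 months > 7: 1 > 7 is false
  debt-to-income ratio ≥ 40.4%: 32.7 ≥ 40.4 is false
  citizen or permanent resident: no → false
Combine:
[1] true OR false = true
[2.2] NOT true = false
[2.3] NOT true = false
[2] false OR false OR false = false
[3] false OR true = true
[4.1] NOT false = true
[4.3] NOT false = true
[4] true OR true OR true = true
[5.2] NOT false = true
[5] true OR true = true
[6.1] NOT false = true
[6] true OR false = true
[root] true AND false AND true AND true AND true AND true = false
Overall: false → denied

Denied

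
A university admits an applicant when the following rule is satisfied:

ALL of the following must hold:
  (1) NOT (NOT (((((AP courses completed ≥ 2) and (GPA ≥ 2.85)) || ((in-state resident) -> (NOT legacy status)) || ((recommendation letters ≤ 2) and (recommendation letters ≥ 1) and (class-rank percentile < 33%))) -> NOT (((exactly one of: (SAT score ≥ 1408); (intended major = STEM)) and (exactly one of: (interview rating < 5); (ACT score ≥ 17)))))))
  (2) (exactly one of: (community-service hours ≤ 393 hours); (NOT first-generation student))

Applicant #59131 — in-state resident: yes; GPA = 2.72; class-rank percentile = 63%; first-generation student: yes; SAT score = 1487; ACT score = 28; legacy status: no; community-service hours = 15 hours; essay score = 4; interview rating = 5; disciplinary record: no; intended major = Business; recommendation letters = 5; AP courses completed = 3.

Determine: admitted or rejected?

Atomic conditions:
  AP courses completed ≥ 2: 3 ≥ 2 is true
  GPA ≥ 2.85: 2.72 ≥ 2.85 is false
  in-state resident: yes → true
  NOT legacy status: no → true
  recommendation letters ≤ 2: 5 ≤ 2 is false
  recommendation letters ≥ 1: 5 ≥ 1 is true
  class-rank percentile < 33%: 63 < 33 is false
  SAT score ≥ 1408: 1487 ≥ 1408 is true
  intended major = STEM: Business == STEM is false
  interview rating < 5: 5 < 5 is false
  ACT score ≥ 17: 28 ≥ 17 is true
  community-service hours ≤ 393 hours: 15 ≤ 393 is true
  NOT first-generation student: yes → false
Combine:
[1.1.1.1.1] true AND false = false
[1.1.1.1.2] true → true = true
[1.1.1.1.3] false AND true AND false = false
[1.1.1.1] false OR true OR false = true
[1.1.1.2.1.1] exactly-one(true, false) = true
[1.1.1.2.1.2] exactly-one(false, true) = true
[1.1.1.2.1] true AND true = true
[1.1.1.2] NOT true = false
[1.1.1] true → false = false
[1.1] NOT false = true
[1] NOT true = false
[2] exactly-one(true, false) = true
[root] false AND true = false
Overall: false → rejected

Rejected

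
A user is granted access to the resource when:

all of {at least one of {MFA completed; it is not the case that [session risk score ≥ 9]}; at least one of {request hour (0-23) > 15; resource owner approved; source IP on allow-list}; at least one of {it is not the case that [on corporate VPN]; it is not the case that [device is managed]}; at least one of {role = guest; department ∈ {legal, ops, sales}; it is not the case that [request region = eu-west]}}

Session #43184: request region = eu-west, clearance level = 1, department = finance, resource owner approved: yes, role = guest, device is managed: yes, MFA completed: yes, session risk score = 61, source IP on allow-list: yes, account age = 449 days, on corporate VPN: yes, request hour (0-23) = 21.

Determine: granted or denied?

Denied

Atomic conditions:
  MFA completed: yes → true
  session risk score ≥ 9: 61 ≥ 9 is true
  request hour (0-23) > 15: 21 > 15 is true
  resource owner approved: yes → true
  source IP on allow-list: yes → true
  on corporate VPN: yes → true
  device is managed: yes → true
  role = guest: guest == guest is true
  department ∈ {legal, ops, sales}: finance is not in the set → false
  request region = eu-west: eu-west == eu-west is true
Combine:
[1.2] NOT true = false
[1] true OR false = true
[2] true OR true OR true = true
[3.1] NOT true = false
[3.2] NOT true = false
[3] false OR false = false
[4.3] NOT true = false
[4] true OR false OR false = true
[root] true AND true AND false AND true = false
Overall: false → denied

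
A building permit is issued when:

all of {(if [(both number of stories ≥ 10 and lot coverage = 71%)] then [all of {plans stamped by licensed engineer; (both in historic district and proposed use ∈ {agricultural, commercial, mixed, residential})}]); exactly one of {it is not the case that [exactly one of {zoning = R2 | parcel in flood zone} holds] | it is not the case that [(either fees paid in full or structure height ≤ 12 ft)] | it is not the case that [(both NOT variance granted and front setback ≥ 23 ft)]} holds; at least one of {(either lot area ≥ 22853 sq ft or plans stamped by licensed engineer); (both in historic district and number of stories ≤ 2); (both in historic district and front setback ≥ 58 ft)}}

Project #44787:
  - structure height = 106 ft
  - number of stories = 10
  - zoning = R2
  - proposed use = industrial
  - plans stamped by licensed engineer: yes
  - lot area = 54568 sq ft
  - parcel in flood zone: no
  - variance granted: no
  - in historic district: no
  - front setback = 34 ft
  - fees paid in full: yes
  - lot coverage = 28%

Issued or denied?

Denied

Atomic conditions:
  number of stories ≥ 10: 10 ≥ 10 is true
  lot coverage = 71%: 28 == 71 is false
  plans stamped by licensed engineer: yes → true
  in historic district: no → false
  proposed use ∈ {agricultural, commercial, mixed, residential}: industrial is not in the set → false
  zoning = R2: R2 == R2 is true
  parcel in flood zone: no → false
  fees paid in full: yes → true
  structure height ≤ 12 ft: 106 ≤ 12 is false
  NOT variance granted: no → true
  front setback ≥ 23 ft: 34 ≥ 23 is true
  lot area ≥ 22853 sq ft: 54568 ≥ 22853 is true
  number of stories ≤ 2: 10 ≤ 2 is false
  front setback ≥ 58 ft: 34 ≥ 58 is false
Combine:
[1.1] true AND false = false
[1.2.2] false AND false = false
[1.2] true AND false = false
[1] false → false (antecedent false ⇒ implication holds) = true
[2.1.1] exactly-one(true, false) = true
[2.1] NOT true = false
[2.2.1] true OR false = true
[2.2] NOT true = false
[2.3.1] true AND true = true
[2.3] NOT true = false
[2] exactly-one(false, false, false) = false
[3.1] true OR true = true
[3.2] false AND false = false
[3.3] false AND false = false
[3] true OR false OR false = true
[root] true AND false AND true = false
Overall: false → denied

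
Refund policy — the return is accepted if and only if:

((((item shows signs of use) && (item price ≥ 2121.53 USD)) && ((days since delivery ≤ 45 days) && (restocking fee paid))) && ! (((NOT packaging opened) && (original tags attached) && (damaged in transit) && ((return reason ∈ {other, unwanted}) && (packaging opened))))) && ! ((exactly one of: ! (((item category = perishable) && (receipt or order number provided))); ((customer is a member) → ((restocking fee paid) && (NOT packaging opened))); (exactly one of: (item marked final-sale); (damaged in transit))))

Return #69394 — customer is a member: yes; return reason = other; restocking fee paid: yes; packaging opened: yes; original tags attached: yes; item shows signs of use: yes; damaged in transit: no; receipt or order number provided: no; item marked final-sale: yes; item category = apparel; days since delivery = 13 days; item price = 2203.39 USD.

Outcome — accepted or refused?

Accepted

Atomic conditions:
  item shows signs of use: yes → true
  item price ≥ 2121.53 USD: 2203.39 ≥ 2121.53 is true
  days since delivery ≤ 45 days: 13 ≤ 45 is true
  restocking fee paid: yes → true
  NOT packaging opened: yes → false
  original tags attached: yes → true
  damaged in transit: no → false
  return reason ∈ {other, unwanted}: other is in the set → true
  packaging opened: yes → true
  item category = perishable: apparel == perishable is false
  receipt or order number provided: no → false
  customer is a member: yes → true
  item marked final-sale: yes → true
Combine:
[1.1.1] true AND true = true
[1.1.2] true AND true = true
[1.1] true AND true = true
[1.2.1.4] true AND true = true
[1.2.1] false AND true AND false AND true = false
[1.2] NOT false = true
[1] true AND true = true
[2.1.1.1] false AND false = false
[2.1.1] NOT false = true
[2.1.2.2] true AND false = false
[2.1.2] true → false = false
[2.1.3] exactly-one(true, false) = true
[2.1] exactly-one(true, false, true) = false
[2] NOT false = true
[root] true AND true = true
Overall: true → accepted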